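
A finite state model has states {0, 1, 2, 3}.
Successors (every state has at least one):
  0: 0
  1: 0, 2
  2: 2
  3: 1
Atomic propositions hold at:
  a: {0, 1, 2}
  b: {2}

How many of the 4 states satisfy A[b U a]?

A[b U a]: least fixpoint, start Z0 = Sat(a) = {0, 1, 2}, add states in Sat(b) with every successor in Z. Already a fixed point.
Sat(A[b U a]) = {0, 1, 2}
|Sat(A[b U a])| = |{0, 1, 2}| = 3.

3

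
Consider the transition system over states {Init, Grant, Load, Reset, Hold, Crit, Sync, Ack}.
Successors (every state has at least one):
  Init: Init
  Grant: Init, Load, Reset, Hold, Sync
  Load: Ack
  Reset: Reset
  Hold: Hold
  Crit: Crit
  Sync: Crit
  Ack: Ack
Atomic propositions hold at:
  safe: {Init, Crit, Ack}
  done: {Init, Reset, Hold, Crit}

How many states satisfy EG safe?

3

EG safe: greatest fixpoint, start Z0 = {Init, Crit, Ack}, keep only states in Sat with some successor in Z. Already a fixed point.
Sat(EG safe) = {Init, Crit, Ack}
|Sat(EG safe)| = |{Init, Crit, Ack}| = 3.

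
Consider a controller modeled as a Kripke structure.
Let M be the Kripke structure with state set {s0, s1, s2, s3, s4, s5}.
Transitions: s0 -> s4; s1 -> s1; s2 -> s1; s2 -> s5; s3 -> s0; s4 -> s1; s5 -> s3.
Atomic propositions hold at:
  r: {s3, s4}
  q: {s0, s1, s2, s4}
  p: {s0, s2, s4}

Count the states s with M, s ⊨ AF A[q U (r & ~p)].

2

Sat(~p) = {s1, s3, s5}
Sat(r & ~p) = {s3}
A[q U (r & ~p)]: least fixpoint, start Z0 = Sat((r & ~p)) = {s3}, add states in Sat(q) with every successor in Z. Already a fixed point.
Sat(A[q U (r & ~p)]) = {s3}
AF A[q U (r & ~p)]: least fixpoint, start Z0 = {s3}, add states with every successor in Z. Z1 = {s3, s5}; fixed.
Sat(AF A[q U (r & ~p)]) = {s3, s5}
|Sat(AF A[q U (r & ~p)])| = |{s3, s5}| = 2.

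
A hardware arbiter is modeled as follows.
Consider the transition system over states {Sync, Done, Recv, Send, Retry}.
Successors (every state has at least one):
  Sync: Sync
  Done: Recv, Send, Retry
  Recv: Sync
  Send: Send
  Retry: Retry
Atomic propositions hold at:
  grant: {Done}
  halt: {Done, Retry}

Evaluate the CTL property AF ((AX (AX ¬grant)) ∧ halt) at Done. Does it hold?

Sat(¬grant) = {Sync, Recv, Send, Retry}
Sat(AX ¬grant) = {s : every successor in {Sync, Recv, Send, Retry}} = {Sync, Done, Recv, Send, Retry}
Sat(AX (AX ¬grant)) = {s : every successor in {Sync, Done, Recv, Send, Retry}} = {Sync, Done, Recv, Send, Retry}
Sat((AX (AX ¬grant)) ∧ halt) = {Done, Retry}
AF ((AX (AX ¬grant)) ∧ halt): least fixpoint, start Z0 = {Done, Retry}, add states with every successor in Z. Already a fixed point.
Sat(AF ((AX (AX ¬grant)) ∧ halt)) = {Done, Retry}
Done ∈ Sat(AF ((AX (AX ¬grant)) ∧ halt)) = {Done, Retry}, so the formula holds at Done.

Yes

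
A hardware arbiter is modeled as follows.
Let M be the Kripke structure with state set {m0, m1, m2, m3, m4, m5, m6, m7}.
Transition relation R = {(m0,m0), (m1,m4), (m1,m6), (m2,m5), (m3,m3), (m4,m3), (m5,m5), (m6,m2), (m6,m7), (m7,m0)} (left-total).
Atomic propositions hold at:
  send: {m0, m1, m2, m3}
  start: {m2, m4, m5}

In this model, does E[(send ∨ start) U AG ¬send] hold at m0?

Sat(send ∨ start) = {m0, m1, m2, m3, m4, m5}
Sat(¬send) = {m4, m5, m6, m7}
AG ¬send: greatest fixpoint, start Z0 = {m4, m5, m6, m7}, keep only states in Sat with every successor in Z. Z1 = {m5}; fixed.
Sat(AG ¬send) = {m5}
E[(send ∨ start) U AG ¬send]: least fixpoint, start Z0 = Sat(AG ¬send) = {m5}, add states in Sat(send ∨ start) with some successor in Z. Z1 = {m2, m5}; fixed.
Sat(E[(send ∨ start) U AG ¬send]) = {m2, m5}
m0 ∉ Sat(E[(send ∨ start) U AG ¬send]) = {m2, m5}, so the formula does not hold at m0.

No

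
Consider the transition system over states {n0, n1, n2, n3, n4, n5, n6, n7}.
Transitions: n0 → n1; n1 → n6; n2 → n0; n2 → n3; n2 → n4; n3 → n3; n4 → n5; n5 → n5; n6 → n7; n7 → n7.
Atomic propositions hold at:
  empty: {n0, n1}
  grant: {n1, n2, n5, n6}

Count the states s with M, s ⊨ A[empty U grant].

A[empty U grant]: least fixpoint, start Z0 = Sat(grant) = {n1, n2, n5, n6}, add states in Sat(empty) with every successor in Z. Z1 = {n0, n1, n2, n5, n6}; fixed.
Sat(A[empty U grant]) = {n0, n1, n2, n5, n6}
|Sat(A[empty U grant])| = |{n0, n1, n2, n5, n6}| = 5.

5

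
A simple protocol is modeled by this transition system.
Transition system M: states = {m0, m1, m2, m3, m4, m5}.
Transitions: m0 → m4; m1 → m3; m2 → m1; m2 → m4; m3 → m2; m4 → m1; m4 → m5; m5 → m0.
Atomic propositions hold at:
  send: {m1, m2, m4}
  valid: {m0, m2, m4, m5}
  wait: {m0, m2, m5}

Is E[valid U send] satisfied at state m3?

E[valid U send]: least fixpoint, start Z0 = Sat(send) = {m1, m2, m4}, add states in Sat(valid) with some successor in Z. Z1 = {m0, m1, m2, m4}; Z2 = {m0, m1, m2, m4, m5}; fixed.
Sat(E[valid U send]) = {m0, m1, m2, m4, m5}
m3 ∉ Sat(E[valid U send]) = {m0, m1, m2, m4, m5}, so the formula does not hold at m3.

No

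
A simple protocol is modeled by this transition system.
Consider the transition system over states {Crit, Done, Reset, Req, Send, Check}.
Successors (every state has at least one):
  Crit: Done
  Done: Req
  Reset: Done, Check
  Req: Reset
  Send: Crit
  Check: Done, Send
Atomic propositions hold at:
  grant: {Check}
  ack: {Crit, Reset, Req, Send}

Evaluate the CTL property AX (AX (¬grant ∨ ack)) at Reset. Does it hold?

Yes

Sat(¬grant) = {Crit, Done, Reset, Req, Send}
Sat(¬grant ∨ ack) = {Crit, Done, Reset, Req, Send}
Sat(AX (¬grant ∨ ack)) = {s : every successor in {Crit, Done, Reset, Req, Send}} = {Crit, Done, Req, Send, Check}
Sat(AX (AX (¬grant ∨ ack))) = {s : every successor in {Crit, Done, Req, Send, Check}} = {Crit, Done, Reset, Send, Check}
Reset ∈ Sat(AX (AX (¬grant ∨ ack))) = {Crit, Done, Reset, Send, Check}, so the formula holds at Reset.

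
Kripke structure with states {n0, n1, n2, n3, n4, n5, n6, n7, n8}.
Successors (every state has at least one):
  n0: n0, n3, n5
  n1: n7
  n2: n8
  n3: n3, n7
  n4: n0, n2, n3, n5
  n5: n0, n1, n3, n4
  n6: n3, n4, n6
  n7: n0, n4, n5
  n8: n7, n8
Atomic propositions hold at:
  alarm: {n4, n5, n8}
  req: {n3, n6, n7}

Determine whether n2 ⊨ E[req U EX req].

No

Sat(EX req) = {s : some successor in {n3, n6, n7}} = {n0, n1, n3, n4, n5, n6, n8}
E[req U EX req]: least fixpoint, start Z0 = Sat(EX req) = {n0, n1, n3, n4, n5, n6, n8}, add states in Sat(req) with some successor in Z. Z1 = {n0, n1, n3, n4, n5, n6, n7, n8}; fixed.
Sat(E[req U EX req]) = {n0, n1, n3, n4, n5, n6, n7, n8}
n2 ∉ Sat(E[req U EX req]) = {n0, n1, n3, n4, n5, n6, n7, n8}, so the formula does not hold at n2.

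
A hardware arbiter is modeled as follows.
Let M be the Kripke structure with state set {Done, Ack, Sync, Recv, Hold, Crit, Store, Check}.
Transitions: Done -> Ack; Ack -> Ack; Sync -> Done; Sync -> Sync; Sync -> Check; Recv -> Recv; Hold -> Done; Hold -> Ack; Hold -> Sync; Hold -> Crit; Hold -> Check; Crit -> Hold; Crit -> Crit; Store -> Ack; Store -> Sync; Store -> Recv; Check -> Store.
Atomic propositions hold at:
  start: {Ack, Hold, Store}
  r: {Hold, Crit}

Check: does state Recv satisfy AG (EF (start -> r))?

Sat(start -> r) = {Done, Sync, Recv, Hold, Crit, Check}
EF (start -> r): least fixpoint, start Z0 = {Done, Sync, Recv, Hold, Crit, Check}, add states with some successor in Z. Z1 = {Done, Sync, Recv, Hold, Crit, Store, Check}; fixed.
Sat(EF (start -> r)) = {Done, Sync, Recv, Hold, Crit, Store, Check}
AG (EF (start -> r)): greatest fixpoint, start Z0 = {Done, Sync, Recv, Hold, Crit, Store, Check}, keep only states in Sat with every successor in Z. Z1 = {Sync, Recv, Crit, Check}; Z2 = {Recv}; fixed.
Sat(AG (EF (start -> r))) = {Recv}
Recv ∈ Sat(AG (EF (start -> r))) = {Recv}, so the formula holds at Recv.

Yes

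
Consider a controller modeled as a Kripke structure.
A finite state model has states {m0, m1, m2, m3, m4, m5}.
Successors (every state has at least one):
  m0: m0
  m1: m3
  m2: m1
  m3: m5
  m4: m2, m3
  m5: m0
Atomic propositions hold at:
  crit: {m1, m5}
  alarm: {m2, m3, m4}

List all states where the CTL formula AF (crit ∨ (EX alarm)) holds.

{m1, m2, m3, m4, m5}

Sat(EX alarm) = {s : some successor in {m2, m3, m4}} = {m1, m4}
Sat(crit ∨ (EX alarm)) = {m1, m4, m5}
AF (crit ∨ (EX alarm)): least fixpoint, start Z0 = {m1, m4, m5}, add states with every successor in Z. Z1 = {m1, m2, m3, m4, m5}; fixed.
Sat(AF (crit ∨ (EX alarm))) = {m1, m2, m3, m4, m5}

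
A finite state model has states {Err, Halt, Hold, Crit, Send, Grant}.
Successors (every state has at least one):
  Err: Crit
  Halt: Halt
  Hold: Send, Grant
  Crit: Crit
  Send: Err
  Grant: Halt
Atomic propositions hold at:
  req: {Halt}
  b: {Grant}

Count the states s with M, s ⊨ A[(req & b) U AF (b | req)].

2

Sat(req & b) = ∅
Sat(b | req) = {Halt, Grant}
AF (b | req): least fixpoint, start Z0 = {Halt, Grant}, add states with every successor in Z. Already a fixed point.
Sat(AF (b | req)) = {Halt, Grant}
A[(req & b) U AF (b | req)]: least fixpoint, start Z0 = Sat(AF (b | req)) = {Halt, Grant}, add states in Sat(req & b) with every successor in Z. Already a fixed point.
Sat(A[(req & b) U AF (b | req)]) = {Halt, Grant}
|Sat(A[(req & b) U AF (b | req)])| = |{Halt, Grant}| = 2.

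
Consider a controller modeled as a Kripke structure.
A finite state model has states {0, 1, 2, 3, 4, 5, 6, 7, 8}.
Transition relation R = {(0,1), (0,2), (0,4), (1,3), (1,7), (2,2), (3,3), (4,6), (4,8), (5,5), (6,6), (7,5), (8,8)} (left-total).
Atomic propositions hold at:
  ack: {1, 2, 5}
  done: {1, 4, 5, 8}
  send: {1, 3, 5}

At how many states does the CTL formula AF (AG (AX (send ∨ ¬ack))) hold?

7

Sat(¬ack) = {0, 3, 4, 6, 7, 8}
Sat(send ∨ ¬ack) = {0, 1, 3, 4, 5, 6, 7, 8}
Sat(AX (send ∨ ¬ack)) = {s : every successor in {0, 1, 3, 4, 5, 6, 7, 8}} = {1, 3, 4, 5, 6, 7, 8}
AG (AX (send ∨ ¬ack)): greatest fixpoint, start Z0 = {1, 3, 4, 5, 6, 7, 8}, keep only states in Sat with every successor in Z. Already a fixed point.
Sat(AG (AX (send ∨ ¬ack))) = {1, 3, 4, 5, 6, 7, 8}
AF (AG (AX (send ∨ ¬ack))): least fixpoint, start Z0 = {1, 3, 4, 5, 6, 7, 8}, add states with every successor in Z. Already a fixed point.
Sat(AF (AG (AX (send ∨ ¬ack)))) = {1, 3, 4, 5, 6, 7, 8}
|Sat(AF (AG (AX (send ∨ ¬ack))))| = |{1, 3, 4, 5, 6, 7, 8}| = 7.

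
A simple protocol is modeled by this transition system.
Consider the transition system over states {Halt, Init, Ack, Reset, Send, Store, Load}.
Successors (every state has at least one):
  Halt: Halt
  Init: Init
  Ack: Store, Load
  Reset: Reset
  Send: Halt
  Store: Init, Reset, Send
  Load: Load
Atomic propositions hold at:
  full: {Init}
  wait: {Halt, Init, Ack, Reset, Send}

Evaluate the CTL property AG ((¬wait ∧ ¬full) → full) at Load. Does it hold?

Sat(¬wait) = {Store, Load}
Sat(¬full) = {Halt, Ack, Reset, Send, Store, Load}
Sat(¬wait ∧ ¬full) = {Store, Load}
Sat((¬wait ∧ ¬full) → full) = {Halt, Init, Ack, Reset, Send}
AG ((¬wait ∧ ¬full) → full): greatest fixpoint, start Z0 = {Halt, Init, Ack, Reset, Send}, keep only states in Sat with every successor in Z. Z1 = {Halt, Init, Reset, Send}; fixed.
Sat(AG ((¬wait ∧ ¬full) → full)) = {Halt, Init, Reset, Send}
Load ∉ Sat(AG ((¬wait ∧ ¬full) → full)) = {Halt, Init, Reset, Send}, so the formula does not hold at Load.

No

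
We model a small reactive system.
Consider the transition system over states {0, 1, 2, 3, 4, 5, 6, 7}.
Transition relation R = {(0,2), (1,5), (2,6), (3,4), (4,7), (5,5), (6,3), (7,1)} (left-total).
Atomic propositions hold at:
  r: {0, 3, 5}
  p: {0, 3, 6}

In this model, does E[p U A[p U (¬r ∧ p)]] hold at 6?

Sat(¬r) = {1, 2, 4, 6, 7}
Sat(¬r ∧ p) = {6}
A[p U (¬r ∧ p)]: least fixpoint, start Z0 = Sat((¬r ∧ p)) = {6}, add states in Sat(p) with every successor in Z. Already a fixed point.
Sat(A[p U (¬r ∧ p)]) = {6}
E[p U A[p U (¬r ∧ p)]]: least fixpoint, start Z0 = Sat(A[p U (¬r ∧ p)]) = {6}, add states in Sat(p) with some successor in Z. Already a fixed point.
Sat(E[p U A[p U (¬r ∧ p)]]) = {6}
6 ∈ Sat(E[p U A[p U (¬r ∧ p)]]) = {6}, so the formula holds at 6.

Yes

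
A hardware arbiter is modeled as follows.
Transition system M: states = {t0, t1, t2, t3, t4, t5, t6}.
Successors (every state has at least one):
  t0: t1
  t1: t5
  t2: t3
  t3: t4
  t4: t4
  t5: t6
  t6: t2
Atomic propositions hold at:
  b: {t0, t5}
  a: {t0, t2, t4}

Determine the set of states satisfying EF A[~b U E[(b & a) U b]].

{t0, t1, t5}

Sat(~b) = {t1, t2, t3, t4, t6}
Sat(b & a) = {t0}
E[(b & a) U b]: least fixpoint, start Z0 = Sat(b) = {t0, t5}, add states in Sat(b & a) with some successor in Z. Already a fixed point.
Sat(E[(b & a) U b]) = {t0, t5}
A[~b U E[(b & a) U b]]: least fixpoint, start Z0 = Sat(E[(b & a) U b]) = {t0, t5}, add states in Sat(~b) with every successor in Z. Z1 = {t0, t1, t5}; fixed.
Sat(A[~b U E[(b & a) U b]]) = {t0, t1, t5}
EF A[~b U E[(b & a) U b]]: least fixpoint, start Z0 = {t0, t1, t5}, add states with some successor in Z. Already a fixed point.
Sat(EF A[~b U E[(b & a) U b]]) = {t0, t1, t5}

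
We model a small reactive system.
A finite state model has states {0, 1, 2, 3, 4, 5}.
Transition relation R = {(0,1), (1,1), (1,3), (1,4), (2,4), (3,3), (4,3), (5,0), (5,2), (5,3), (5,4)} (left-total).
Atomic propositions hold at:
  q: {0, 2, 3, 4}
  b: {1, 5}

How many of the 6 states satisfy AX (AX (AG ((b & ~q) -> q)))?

Sat(~q) = {1, 5}
Sat(b & ~q) = {1, 5}
Sat((b & ~q) -> q) = {0, 2, 3, 4}
AG ((b & ~q) -> q): greatest fixpoint, start Z0 = {0, 2, 3, 4}, keep only states in Sat with every successor in Z. Z1 = {2, 3, 4}; fixed.
Sat(AG ((b & ~q) -> q)) = {2, 3, 4}
Sat(AX (AG ((b & ~q) -> q))) = {s : every successor in {2, 3, 4}} = {2, 3, 4}
Sat(AX (AX (AG ((b & ~q) -> q)))) = {s : every successor in {2, 3, 4}} = {2, 3, 4}
|Sat(AX (AX (AG ((b & ~q) -> q))))| = |{2, 3, 4}| = 3.

3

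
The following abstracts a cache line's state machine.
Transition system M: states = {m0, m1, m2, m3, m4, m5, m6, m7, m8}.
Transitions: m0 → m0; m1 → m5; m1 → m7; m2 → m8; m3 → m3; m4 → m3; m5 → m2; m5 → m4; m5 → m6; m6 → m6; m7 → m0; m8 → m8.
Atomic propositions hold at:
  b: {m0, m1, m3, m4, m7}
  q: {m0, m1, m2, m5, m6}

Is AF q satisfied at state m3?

No

AF q: least fixpoint, start Z0 = {m0, m1, m2, m5, m6}, add states with every successor in Z. Z1 = {m0, m1, m2, m5, m6, m7}; fixed.
Sat(AF q) = {m0, m1, m2, m5, m6, m7}
m3 ∉ Sat(AF q) = {m0, m1, m2, m5, m6, m7}, so the formula does not hold at m3.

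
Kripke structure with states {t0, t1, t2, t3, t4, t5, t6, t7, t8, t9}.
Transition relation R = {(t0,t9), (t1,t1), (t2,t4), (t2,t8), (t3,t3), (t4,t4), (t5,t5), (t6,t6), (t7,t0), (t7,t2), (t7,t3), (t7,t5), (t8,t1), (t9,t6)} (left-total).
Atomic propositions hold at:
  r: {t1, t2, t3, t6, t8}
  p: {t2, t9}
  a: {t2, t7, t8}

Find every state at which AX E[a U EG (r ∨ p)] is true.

{t0, t1, t3, t6, t8, t9}

Sat(r ∨ p) = {t1, t2, t3, t6, t8, t9}
EG (r ∨ p): greatest fixpoint, start Z0 = {t1, t2, t3, t6, t8, t9}, keep only states in Sat with some successor in Z. Already a fixed point.
Sat(EG (r ∨ p)) = {t1, t2, t3, t6, t8, t9}
E[a U EG (r ∨ p)]: least fixpoint, start Z0 = Sat(EG (r ∨ p)) = {t1, t2, t3, t6, t8, t9}, add states in Sat(a) with some successor in Z. Z1 = {t1, t2, t3, t6, t7, t8, t9}; fixed.
Sat(E[a U EG (r ∨ p)]) = {t1, t2, t3, t6, t7, t8, t9}
Sat(AX E[a U EG (r ∨ p)]) = {s : every successor in {t1, t2, t3, t6, t7, t8, t9}} = {t0, t1, t3, t6, t8, t9}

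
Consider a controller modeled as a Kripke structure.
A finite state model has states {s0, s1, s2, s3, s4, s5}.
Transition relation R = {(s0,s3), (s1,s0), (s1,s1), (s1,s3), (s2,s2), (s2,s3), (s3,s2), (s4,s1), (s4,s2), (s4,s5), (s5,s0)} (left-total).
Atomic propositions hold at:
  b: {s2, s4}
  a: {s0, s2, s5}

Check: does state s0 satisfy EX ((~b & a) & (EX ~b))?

No

Sat(~b) = {s0, s1, s3, s5}
Sat(~b & a) = {s0, s5}
Sat(EX ~b) = {s : some successor in {s0, s1, s3, s5}} = {s0, s1, s2, s4, s5}
Sat((~b & a) & (EX ~b)) = {s0, s5}
Sat(EX ((~b & a) & (EX ~b))) = {s : some successor in {s0, s5}} = {s1, s4, s5}
s0 ∉ Sat(EX ((~b & a) & (EX ~b))) = {s1, s4, s5}, so the formula does not hold at s0.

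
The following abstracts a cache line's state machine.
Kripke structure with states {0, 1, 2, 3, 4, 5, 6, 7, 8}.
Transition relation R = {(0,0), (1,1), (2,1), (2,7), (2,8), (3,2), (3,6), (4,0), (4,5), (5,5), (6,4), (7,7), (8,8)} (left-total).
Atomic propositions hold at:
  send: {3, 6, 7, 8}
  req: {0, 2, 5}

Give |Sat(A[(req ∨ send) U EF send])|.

Sat(req ∨ send) = {0, 2, 3, 5, 6, 7, 8}
EF send: least fixpoint, start Z0 = {3, 6, 7, 8}, add states with some successor in Z. Z1 = {2, 3, 6, 7, 8}; fixed.
Sat(EF send) = {2, 3, 6, 7, 8}
A[(req ∨ send) U EF send]: least fixpoint, start Z0 = Sat(EF send) = {2, 3, 6, 7, 8}, add states in Sat(req ∨ send) with every successor in Z. Already a fixed point.
Sat(A[(req ∨ send) U EF send]) = {2, 3, 6, 7, 8}
|Sat(A[(req ∨ send) U EF send])| = |{2, 3, 6, 7, 8}| = 5.

5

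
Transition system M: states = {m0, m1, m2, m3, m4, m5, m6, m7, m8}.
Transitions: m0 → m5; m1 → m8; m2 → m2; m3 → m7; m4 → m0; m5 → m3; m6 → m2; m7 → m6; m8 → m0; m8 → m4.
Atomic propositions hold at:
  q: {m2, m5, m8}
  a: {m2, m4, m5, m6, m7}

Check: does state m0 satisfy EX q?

Sat(EX q) = {s : some successor in {m2, m5, m8}} = {m0, m1, m2, m6}
m0 ∈ Sat(EX q) = {m0, m1, m2, m6}, so the formula holds at m0.

Yes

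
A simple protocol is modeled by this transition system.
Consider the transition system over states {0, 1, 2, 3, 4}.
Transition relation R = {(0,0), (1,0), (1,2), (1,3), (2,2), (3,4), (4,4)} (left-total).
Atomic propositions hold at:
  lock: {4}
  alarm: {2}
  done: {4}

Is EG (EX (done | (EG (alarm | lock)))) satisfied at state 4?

Sat(alarm | lock) = {2, 4}
EG (alarm | lock): greatest fixpoint, start Z0 = {2, 4}, keep only states in Sat with some successor in Z. Already a fixed point.
Sat(EG (alarm | lock)) = {2, 4}
Sat(done | (EG (alarm | lock))) = {2, 4}
Sat(EX (done | (EG (alarm | lock)))) = {s : some successor in {2, 4}} = {1, 2, 3, 4}
EG (EX (done | (EG (alarm | lock)))): greatest fixpoint, start Z0 = {1, 2, 3, 4}, keep only states in Sat with some successor in Z. Already a fixed point.
Sat(EG (EX (done | (EG (alarm | lock))))) = {1, 2, 3, 4}
4 ∈ Sat(EG (EX (done | (EG (alarm | lock))))) = {1, 2, 3, 4}, so the formula holds at 4.

Yes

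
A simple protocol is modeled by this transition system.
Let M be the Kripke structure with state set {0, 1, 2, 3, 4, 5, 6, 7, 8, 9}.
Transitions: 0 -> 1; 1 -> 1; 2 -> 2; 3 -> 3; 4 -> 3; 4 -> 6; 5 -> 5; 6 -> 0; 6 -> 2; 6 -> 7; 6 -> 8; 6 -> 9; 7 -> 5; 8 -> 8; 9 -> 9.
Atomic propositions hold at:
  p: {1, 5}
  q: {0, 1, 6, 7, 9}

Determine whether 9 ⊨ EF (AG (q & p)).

No

Sat(q & p) = {1}
AG (q & p): greatest fixpoint, start Z0 = {1}, keep only states in Sat with every successor in Z. Already a fixed point.
Sat(AG (q & p)) = {1}
EF (AG (q & p)): least fixpoint, start Z0 = {1}, add states with some successor in Z. Z1 = {0, 1}; Z2 = {0, 1, 6}; Z3 = {0, 1, 4, 6}; fixed.
Sat(EF (AG (q & p))) = {0, 1, 4, 6}
9 ∉ Sat(EF (AG (q & p))) = {0, 1, 4, 6}, so the formula does not hold at 9.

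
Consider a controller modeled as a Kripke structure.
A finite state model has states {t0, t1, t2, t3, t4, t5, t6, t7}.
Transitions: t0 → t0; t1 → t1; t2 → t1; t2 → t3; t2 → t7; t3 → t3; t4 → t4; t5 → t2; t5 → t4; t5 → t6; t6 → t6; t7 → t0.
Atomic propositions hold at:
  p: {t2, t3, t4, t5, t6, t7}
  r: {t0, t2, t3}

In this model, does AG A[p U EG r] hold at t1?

EG r: greatest fixpoint, start Z0 = {t0, t2, t3}, keep only states in Sat with some successor in Z. Already a fixed point.
Sat(EG r) = {t0, t2, t3}
A[p U EG r]: least fixpoint, start Z0 = Sat(EG r) = {t0, t2, t3}, add states in Sat(p) with every successor in Z. Z1 = {t0, t2, t3, t7}; fixed.
Sat(A[p U EG r]) = {t0, t2, t3, t7}
AG A[p U EG r]: greatest fixpoint, start Z0 = {t0, t2, t3, t7}, keep only states in Sat with every successor in Z. Z1 = {t0, t3, t7}; fixed.
Sat(AG A[p U EG r]) = {t0, t3, t7}
t1 ∉ Sat(AG A[p U EG r]) = {t0, t3, t7}, so the formula does not hold at t1.

No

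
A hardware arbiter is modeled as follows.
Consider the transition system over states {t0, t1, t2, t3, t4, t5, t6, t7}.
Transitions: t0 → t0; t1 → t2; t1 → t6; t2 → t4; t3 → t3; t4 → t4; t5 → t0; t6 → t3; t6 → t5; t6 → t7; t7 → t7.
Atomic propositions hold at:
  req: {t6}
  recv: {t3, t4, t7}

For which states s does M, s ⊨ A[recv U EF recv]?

EF recv: least fixpoint, start Z0 = {t3, t4, t7}, add states with some successor in Z. Z1 = {t2, t3, t4, t6, t7}; Z2 = {t1, t2, t3, t4, t6, t7}; fixed.
Sat(EF recv) = {t1, t2, t3, t4, t6, t7}
A[recv U EF recv]: least fixpoint, start Z0 = Sat(EF recv) = {t1, t2, t3, t4, t6, t7}, add states in Sat(recv) with every successor in Z. Already a fixed point.
Sat(A[recv U EF recv]) = {t1, t2, t3, t4, t6, t7}

{t1, t2, t3, t4, t6, t7}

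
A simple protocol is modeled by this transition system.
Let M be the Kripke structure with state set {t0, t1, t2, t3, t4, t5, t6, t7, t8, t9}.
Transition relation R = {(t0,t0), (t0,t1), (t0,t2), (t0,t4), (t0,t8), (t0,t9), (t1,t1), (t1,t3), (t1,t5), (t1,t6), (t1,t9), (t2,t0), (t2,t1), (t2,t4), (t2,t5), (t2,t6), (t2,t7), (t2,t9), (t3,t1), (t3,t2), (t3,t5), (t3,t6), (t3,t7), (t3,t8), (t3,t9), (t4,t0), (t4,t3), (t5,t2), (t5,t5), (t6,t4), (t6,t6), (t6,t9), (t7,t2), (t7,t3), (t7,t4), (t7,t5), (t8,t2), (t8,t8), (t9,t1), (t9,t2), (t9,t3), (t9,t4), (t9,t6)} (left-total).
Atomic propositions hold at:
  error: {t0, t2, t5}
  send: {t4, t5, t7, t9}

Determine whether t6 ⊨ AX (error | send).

No

Sat(error | send) = {t0, t2, t4, t5, t7, t9}
Sat(AX (error | send)) = {s : every successor in {t0, t2, t4, t5, t7, t9}} = {t5}
t6 ∉ Sat(AX (error | send)) = {t5}, so the formula does not hold at t6.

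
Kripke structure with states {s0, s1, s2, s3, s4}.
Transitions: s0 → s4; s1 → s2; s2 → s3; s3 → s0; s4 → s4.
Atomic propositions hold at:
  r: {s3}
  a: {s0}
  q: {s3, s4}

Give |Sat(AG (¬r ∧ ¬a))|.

1

Sat(¬r) = {s0, s1, s2, s4}
Sat(¬a) = {s1, s2, s3, s4}
Sat(¬r ∧ ¬a) = {s1, s2, s4}
AG (¬r ∧ ¬a): greatest fixpoint, start Z0 = {s1, s2, s4}, keep only states in Sat with every successor in Z. Z1 = {s1, s4}; Z2 = {s4}; fixed.
Sat(AG (¬r ∧ ¬a)) = {s4}
|Sat(AG (¬r ∧ ¬a))| = |{s4}| = 1.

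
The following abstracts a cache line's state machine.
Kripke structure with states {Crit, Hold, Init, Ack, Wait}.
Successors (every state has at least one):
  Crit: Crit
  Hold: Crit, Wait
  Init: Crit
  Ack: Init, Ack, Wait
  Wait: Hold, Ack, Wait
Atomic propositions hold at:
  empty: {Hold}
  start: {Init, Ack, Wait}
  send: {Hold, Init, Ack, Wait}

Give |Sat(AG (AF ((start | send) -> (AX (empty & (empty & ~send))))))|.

Sat(start | send) = {Hold, Init, Ack, Wait}
Sat(~send) = {Crit}
Sat(empty & ~send) = ∅
Sat(empty & (empty & ~send)) = ∅
Sat(AX (empty & (empty & ~send))) = {s : every successor in ∅} = ∅
Sat((start | send) -> (AX (empty & (empty & ~send)))) = {Crit}
AF ((start | send) -> (AX (empty & (empty & ~send)))): least fixpoint, start Z0 = {Crit}, add states with every successor in Z. Z1 = {Crit, Init}; fixed.
Sat(AF ((start | send) -> (AX (empty & (empty & ~send))))) = {Crit, Init}
AG (AF ((start | send) -> (AX (empty & (empty & ~send))))): greatest fixpoint, start Z0 = {Crit, Init}, keep only states in Sat with every successor in Z. Already a fixed point.
Sat(AG (AF ((start | send) -> (AX (empty & (empty & ~send)))))) = {Crit, Init}
|Sat(AG (AF ((start | send) -> (AX (empty & (empty & ~send))))))| = |{Crit, Init}| = 2.

2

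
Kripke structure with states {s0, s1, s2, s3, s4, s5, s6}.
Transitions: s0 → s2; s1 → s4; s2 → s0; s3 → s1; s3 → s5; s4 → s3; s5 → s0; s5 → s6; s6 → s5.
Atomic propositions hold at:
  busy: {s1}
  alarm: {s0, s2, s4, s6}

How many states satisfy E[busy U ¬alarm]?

Sat(¬alarm) = {s1, s3, s5}
E[busy U ¬alarm]: least fixpoint, start Z0 = Sat(¬alarm) = {s1, s3, s5}, add states in Sat(busy) with some successor in Z. Already a fixed point.
Sat(E[busy U ¬alarm]) = {s1, s3, s5}
|Sat(E[busy U ¬alarm])| = |{s1, s3, s5}| = 3.

3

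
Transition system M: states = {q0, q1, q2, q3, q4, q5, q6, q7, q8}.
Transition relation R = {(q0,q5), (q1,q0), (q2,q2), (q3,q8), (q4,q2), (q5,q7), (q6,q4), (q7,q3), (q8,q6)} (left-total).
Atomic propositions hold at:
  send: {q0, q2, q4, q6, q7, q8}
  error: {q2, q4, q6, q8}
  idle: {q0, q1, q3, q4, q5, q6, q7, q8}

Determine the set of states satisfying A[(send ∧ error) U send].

Sat(send ∧ error) = {q2, q4, q6, q8}
A[(send ∧ error) U send]: least fixpoint, start Z0 = Sat(send) = {q0, q2, q4, q6, q7, q8}, add states in Sat(send ∧ error) with every successor in Z. Already a fixed point.
Sat(A[(send ∧ error) U send]) = {q0, q2, q4, q6, q7, q8}

{q0, q2, q4, q6, q7, q8}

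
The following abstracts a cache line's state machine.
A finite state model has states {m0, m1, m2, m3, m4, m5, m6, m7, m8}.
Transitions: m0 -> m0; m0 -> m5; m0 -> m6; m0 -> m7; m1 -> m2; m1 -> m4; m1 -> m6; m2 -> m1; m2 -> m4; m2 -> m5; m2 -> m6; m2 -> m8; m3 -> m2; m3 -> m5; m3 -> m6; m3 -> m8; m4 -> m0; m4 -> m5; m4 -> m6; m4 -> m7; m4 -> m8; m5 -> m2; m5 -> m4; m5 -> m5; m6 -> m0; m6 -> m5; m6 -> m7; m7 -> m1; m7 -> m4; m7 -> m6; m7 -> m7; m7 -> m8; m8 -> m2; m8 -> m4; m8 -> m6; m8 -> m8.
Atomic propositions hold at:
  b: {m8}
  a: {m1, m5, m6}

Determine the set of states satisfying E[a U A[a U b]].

{m8}

A[a U b]: least fixpoint, start Z0 = Sat(b) = {m8}, add states in Sat(a) with every successor in Z. Already a fixed point.
Sat(A[a U b]) = {m8}
E[a U A[a U b]]: least fixpoint, start Z0 = Sat(A[a U b]) = {m8}, add states in Sat(a) with some successor in Z. Already a fixed point.
Sat(E[a U A[a U b]]) = {m8}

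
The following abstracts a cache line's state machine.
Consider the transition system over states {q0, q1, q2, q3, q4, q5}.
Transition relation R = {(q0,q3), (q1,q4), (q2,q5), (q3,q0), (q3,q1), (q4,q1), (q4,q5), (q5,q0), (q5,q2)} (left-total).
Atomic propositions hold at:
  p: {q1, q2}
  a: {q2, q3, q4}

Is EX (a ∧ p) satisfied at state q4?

No

Sat(a ∧ p) = {q2}
Sat(EX (a ∧ p)) = {s : some successor in {q2}} = {q5}
q4 ∉ Sat(EX (a ∧ p)) = {q5}, so the formula does not hold at q4.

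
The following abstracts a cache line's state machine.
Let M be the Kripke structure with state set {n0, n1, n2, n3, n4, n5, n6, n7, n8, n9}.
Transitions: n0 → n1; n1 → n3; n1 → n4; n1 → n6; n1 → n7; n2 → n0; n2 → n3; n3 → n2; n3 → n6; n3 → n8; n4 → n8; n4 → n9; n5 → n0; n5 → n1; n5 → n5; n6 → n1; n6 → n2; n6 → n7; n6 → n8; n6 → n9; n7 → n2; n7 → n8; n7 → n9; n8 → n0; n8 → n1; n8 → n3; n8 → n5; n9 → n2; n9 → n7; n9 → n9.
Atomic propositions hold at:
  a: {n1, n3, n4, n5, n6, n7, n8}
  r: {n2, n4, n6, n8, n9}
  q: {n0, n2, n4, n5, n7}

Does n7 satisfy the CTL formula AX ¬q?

No

Sat(¬q) = {n1, n3, n6, n8, n9}
Sat(AX ¬q) = {s : every successor in {n1, n3, n6, n8, n9}} = {n0, n4}
n7 ∉ Sat(AX ¬q) = {n0, n4}, so the formula does not hold at n7.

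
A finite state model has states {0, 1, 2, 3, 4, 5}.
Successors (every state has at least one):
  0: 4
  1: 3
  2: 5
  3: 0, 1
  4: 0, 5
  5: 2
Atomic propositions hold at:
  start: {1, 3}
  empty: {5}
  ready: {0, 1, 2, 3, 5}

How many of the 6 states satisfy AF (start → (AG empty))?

AG empty: greatest fixpoint, start Z0 = {5}, keep only states in Sat with every successor in Z. Z1 = ∅; fixed.
Sat(AG empty) = ∅
Sat(start → (AG empty)) = {0, 2, 4, 5}
AF (start → (AG empty)): least fixpoint, start Z0 = {0, 2, 4, 5}, add states with every successor in Z. Already a fixed point.
Sat(AF (start → (AG empty))) = {0, 2, 4, 5}
|Sat(AF (start → (AG empty)))| = |{0, 2, 4, 5}| = 4.

4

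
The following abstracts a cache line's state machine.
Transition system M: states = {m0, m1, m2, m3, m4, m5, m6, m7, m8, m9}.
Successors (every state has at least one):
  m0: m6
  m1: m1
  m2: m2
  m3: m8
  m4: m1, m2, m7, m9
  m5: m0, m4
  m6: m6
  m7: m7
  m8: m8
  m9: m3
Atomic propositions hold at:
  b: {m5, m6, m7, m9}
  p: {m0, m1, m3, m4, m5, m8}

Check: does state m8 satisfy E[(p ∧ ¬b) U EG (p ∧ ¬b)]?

Yes

Sat(¬b) = {m0, m1, m2, m3, m4, m8}
Sat(p ∧ ¬b) = {m0, m1, m3, m4, m8}
EG (p ∧ ¬b): greatest fixpoint, start Z0 = {m0, m1, m3, m4, m8}, keep only states in Sat with some successor in Z. Z1 = {m1, m3, m4, m8}; fixed.
Sat(EG (p ∧ ¬b)) = {m1, m3, m4, m8}
E[(p ∧ ¬b) U EG (p ∧ ¬b)]: least fixpoint, start Z0 = Sat(EG (p ∧ ¬b)) = {m1, m3, m4, m8}, add states in Sat(p ∧ ¬b) with some successor in Z. Already a fixed point.
Sat(E[(p ∧ ¬b) U EG (p ∧ ¬b)]) = {m1, m3, m4, m8}
m8 ∈ Sat(E[(p ∧ ¬b) U EG (p ∧ ¬b)]) = {m1, m3, m4, m8}, so the formula holds at m8.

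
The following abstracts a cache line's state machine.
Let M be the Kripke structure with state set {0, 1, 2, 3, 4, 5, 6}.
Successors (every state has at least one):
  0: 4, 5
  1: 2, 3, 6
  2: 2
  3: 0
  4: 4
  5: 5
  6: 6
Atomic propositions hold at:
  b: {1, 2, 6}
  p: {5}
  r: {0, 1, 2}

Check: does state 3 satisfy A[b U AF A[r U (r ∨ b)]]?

Sat(r ∨ b) = {0, 1, 2, 6}
A[r U (r ∨ b)]: least fixpoint, start Z0 = Sat((r ∨ b)) = {0, 1, 2, 6}, add states in Sat(r) with every successor in Z. Already a fixed point.
Sat(A[r U (r ∨ b)]) = {0, 1, 2, 6}
AF A[r U (r ∨ b)]: least fixpoint, start Z0 = {0, 1, 2, 6}, add states with every successor in Z. Z1 = {0, 1, 2, 3, 6}; fixed.
Sat(AF A[r U (r ∨ b)]) = {0, 1, 2, 3, 6}
A[b U AF A[r U (r ∨ b)]]: least fixpoint, start Z0 = Sat(AF A[r U (r ∨ b)]) = {0, 1, 2, 3, 6}, add states in Sat(b) with every successor in Z. Already a fixed point.
Sat(A[b U AF A[r U (r ∨ b)]]) = {0, 1, 2, 3, 6}
3 ∈ Sat(A[b U AF A[r U (r ∨ b)]]) = {0, 1, 2, 3, 6}, so the formula holds at 3.

Yes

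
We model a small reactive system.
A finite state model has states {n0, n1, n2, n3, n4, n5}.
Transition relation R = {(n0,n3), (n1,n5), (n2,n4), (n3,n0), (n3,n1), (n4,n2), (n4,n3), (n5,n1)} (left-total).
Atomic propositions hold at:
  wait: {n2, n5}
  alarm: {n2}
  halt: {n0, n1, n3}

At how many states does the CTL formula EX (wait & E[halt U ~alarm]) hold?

Sat(~alarm) = {n0, n1, n3, n4, n5}
E[halt U ~alarm]: least fixpoint, start Z0 = Sat(~alarm) = {n0, n1, n3, n4, n5}, add states in Sat(halt) with some successor in Z. Already a fixed point.
Sat(E[halt U ~alarm]) = {n0, n1, n3, n4, n5}
Sat(wait & E[halt U ~alarm]) = {n5}
Sat(EX (wait & E[halt U ~alarm])) = {s : some successor in {n5}} = {n1}
|Sat(EX (wait & E[halt U ~alarm]))| = |{n1}| = 1.

1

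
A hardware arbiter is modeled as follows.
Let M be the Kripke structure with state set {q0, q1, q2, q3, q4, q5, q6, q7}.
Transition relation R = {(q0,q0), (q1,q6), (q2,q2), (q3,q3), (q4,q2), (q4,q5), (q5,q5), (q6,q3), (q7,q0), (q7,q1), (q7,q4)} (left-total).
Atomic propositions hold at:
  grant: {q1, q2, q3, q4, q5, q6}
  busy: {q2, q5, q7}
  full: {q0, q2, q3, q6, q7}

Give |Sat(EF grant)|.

7

EF grant: least fixpoint, start Z0 = {q1, q2, q3, q4, q5, q6}, add states with some successor in Z. Z1 = {q1, q2, q3, q4, q5, q6, q7}; fixed.
Sat(EF grant) = {q1, q2, q3, q4, q5, q6, q7}
|Sat(EF grant)| = |{q1, q2, q3, q4, q5, q6, q7}| = 7.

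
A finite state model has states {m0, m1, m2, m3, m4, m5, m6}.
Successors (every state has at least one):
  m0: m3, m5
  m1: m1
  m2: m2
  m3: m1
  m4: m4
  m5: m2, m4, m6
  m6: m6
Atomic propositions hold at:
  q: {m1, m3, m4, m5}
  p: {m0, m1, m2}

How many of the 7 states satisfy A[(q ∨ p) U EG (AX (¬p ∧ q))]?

Sat(q ∨ p) = {m0, m1, m2, m3, m4, m5}
Sat(¬p) = {m3, m4, m5, m6}
Sat(¬p ∧ q) = {m3, m4, m5}
Sat(AX (¬p ∧ q)) = {s : every successor in {m3, m4, m5}} = {m0, m4}
EG (AX (¬p ∧ q)): greatest fixpoint, start Z0 = {m0, m4}, keep only states in Sat with some successor in Z. Z1 = {m4}; fixed.
Sat(EG (AX (¬p ∧ q))) = {m4}
A[(q ∨ p) U EG (AX (¬p ∧ q))]: least fixpoint, start Z0 = Sat(EG (AX (¬p ∧ q))) = {m4}, add states in Sat(q ∨ p) with every successor in Z. Already a fixed point.
Sat(A[(q ∨ p) U EG (AX (¬p ∧ q))]) = {m4}
|Sat(A[(q ∨ p) U EG (AX (¬p ∧ q))])| = |{m4}| = 1.

1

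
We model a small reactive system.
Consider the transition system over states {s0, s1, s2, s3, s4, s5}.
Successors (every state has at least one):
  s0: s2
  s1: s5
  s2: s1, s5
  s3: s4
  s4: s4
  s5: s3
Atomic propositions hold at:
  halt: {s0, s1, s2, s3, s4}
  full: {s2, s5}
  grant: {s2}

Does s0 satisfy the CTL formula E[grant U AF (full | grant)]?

Sat(full | grant) = {s2, s5}
AF (full | grant): least fixpoint, start Z0 = {s2, s5}, add states with every successor in Z. Z1 = {s0, s1, s2, s5}; fixed.
Sat(AF (full | grant)) = {s0, s1, s2, s5}
E[grant U AF (full | grant)]: least fixpoint, start Z0 = Sat(AF (full | grant)) = {s0, s1, s2, s5}, add states in Sat(grant) with some successor in Z. Already a fixed point.
Sat(E[grant U AF (full | grant)]) = {s0, s1, s2, s5}
s0 ∈ Sat(E[grant U AF (full | grant)]) = {s0, s1, s2, s5}, so the formula holds at s0.

Yes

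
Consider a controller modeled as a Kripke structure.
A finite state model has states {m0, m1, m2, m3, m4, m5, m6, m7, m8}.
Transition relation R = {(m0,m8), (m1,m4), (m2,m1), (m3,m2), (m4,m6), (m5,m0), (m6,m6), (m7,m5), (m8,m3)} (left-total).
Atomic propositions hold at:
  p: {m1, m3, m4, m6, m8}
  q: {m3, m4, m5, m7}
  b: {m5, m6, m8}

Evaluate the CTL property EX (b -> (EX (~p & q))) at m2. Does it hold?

Yes

Sat(~p) = {m0, m2, m5, m7}
Sat(~p & q) = {m5, m7}
Sat(EX (~p & q)) = {s : some successor in {m5, m7}} = {m7}
Sat(b -> (EX (~p & q))) = {m0, m1, m2, m3, m4, m7}
Sat(EX (b -> (EX (~p & q)))) = {s : some successor in {m0, m1, m2, m3, m4, m7}} = {m1, m2, m3, m5, m8}
m2 ∈ Sat(EX (b -> (EX (~p & q)))) = {m1, m2, m3, m5, m8}, so the formula holds at m2.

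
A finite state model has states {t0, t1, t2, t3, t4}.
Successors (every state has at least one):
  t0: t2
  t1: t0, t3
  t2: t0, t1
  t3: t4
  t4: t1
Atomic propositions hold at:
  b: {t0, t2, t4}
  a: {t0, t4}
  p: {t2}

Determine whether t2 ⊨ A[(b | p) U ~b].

No

Sat(b | p) = {t0, t2, t4}
Sat(~b) = {t1, t3}
A[(b | p) U ~b]: least fixpoint, start Z0 = Sat(~b) = {t1, t3}, add states in Sat(b | p) with every successor in Z. Z1 = {t1, t3, t4}; fixed.
Sat(A[(b | p) U ~b]) = {t1, t3, t4}
t2 ∉ Sat(A[(b | p) U ~b]) = {t1, t3, t4}, so the formula does not hold at t2.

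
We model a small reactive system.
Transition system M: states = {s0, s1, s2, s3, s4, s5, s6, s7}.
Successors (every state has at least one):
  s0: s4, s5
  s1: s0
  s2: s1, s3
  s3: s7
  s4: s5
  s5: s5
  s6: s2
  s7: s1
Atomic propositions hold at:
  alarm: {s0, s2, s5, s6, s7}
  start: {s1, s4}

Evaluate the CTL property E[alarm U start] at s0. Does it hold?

E[alarm U start]: least fixpoint, start Z0 = Sat(start) = {s1, s4}, add states in Sat(alarm) with some successor in Z. Z1 = {s0, s1, s2, s4, s7}; Z2 = {s0, s1, s2, s4, s6, s7}; fixed.
Sat(E[alarm U start]) = {s0, s1, s2, s4, s6, s7}
s0 ∈ Sat(E[alarm U start]) = {s0, s1, s2, s4, s6, s7}, so the formula holds at s0.

Yes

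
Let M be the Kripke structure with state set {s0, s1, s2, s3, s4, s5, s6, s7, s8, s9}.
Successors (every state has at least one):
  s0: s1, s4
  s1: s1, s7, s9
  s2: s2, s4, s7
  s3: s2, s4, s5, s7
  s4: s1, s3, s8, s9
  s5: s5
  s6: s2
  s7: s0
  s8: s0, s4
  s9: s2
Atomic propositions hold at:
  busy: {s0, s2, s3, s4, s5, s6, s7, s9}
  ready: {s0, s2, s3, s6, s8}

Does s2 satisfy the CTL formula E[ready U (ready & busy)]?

Sat(ready & busy) = {s0, s2, s3, s6}
E[ready U (ready & busy)]: least fixpoint, start Z0 = Sat((ready & busy)) = {s0, s2, s3, s6}, add states in Sat(ready) with some successor in Z. Z1 = {s0, s2, s3, s6, s8}; fixed.
Sat(E[ready U (ready & busy)]) = {s0, s2, s3, s6, s8}
s2 ∈ Sat(E[ready U (ready & busy)]) = {s0, s2, s3, s6, s8}, so the formula holds at s2.

Yes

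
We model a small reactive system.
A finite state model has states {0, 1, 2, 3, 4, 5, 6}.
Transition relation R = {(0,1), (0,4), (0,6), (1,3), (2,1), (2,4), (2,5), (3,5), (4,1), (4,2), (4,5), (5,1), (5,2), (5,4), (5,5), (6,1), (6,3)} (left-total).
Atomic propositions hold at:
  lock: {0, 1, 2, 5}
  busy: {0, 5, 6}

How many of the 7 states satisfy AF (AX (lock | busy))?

Sat(lock | busy) = {0, 1, 2, 5, 6}
Sat(AX (lock | busy)) = {s : every successor in {0, 1, 2, 5, 6}} = {3, 4}
AF (AX (lock | busy)): least fixpoint, start Z0 = {3, 4}, add states with every successor in Z. Z1 = {1, 3, 4}; Z2 = {1, 3, 4, 6}; Z3 = {0, 1, 3, 4, 6}; fixed.
Sat(AF (AX (lock | busy))) = {0, 1, 3, 4, 6}
|Sat(AF (AX (lock | busy)))| = |{0, 1, 3, 4, 6}| = 5.

5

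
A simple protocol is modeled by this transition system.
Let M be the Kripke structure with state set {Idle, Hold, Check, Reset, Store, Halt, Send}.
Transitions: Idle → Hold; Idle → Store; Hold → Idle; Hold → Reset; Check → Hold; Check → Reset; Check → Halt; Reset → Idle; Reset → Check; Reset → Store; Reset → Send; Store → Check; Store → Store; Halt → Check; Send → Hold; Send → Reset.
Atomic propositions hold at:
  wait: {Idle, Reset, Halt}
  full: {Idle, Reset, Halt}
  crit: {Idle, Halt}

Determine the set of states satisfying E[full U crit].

E[full U crit]: least fixpoint, start Z0 = Sat(crit) = {Idle, Halt}, add states in Sat(full) with some successor in Z. Z1 = {Idle, Reset, Halt}; fixed.
Sat(E[full U crit]) = {Idle, Reset, Halt}

{Idle, Reset, Halt}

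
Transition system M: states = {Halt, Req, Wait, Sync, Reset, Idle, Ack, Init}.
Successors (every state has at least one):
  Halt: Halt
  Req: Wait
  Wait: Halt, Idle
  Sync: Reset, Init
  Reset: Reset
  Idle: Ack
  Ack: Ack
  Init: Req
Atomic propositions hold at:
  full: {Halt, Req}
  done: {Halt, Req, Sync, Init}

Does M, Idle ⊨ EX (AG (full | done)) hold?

Sat(full | done) = {Halt, Req, Sync, Init}
AG (full | done): greatest fixpoint, start Z0 = {Halt, Req, Sync, Init}, keep only states in Sat with every successor in Z. Z1 = {Halt, Init}; Z2 = {Halt}; fixed.
Sat(AG (full | done)) = {Halt}
Sat(EX (AG (full | done))) = {s : some successor in {Halt}} = {Halt, Wait}
Idle ∉ Sat(EX (AG (full | done))) = {Halt, Wait}, so the formula does not hold at Idle.

No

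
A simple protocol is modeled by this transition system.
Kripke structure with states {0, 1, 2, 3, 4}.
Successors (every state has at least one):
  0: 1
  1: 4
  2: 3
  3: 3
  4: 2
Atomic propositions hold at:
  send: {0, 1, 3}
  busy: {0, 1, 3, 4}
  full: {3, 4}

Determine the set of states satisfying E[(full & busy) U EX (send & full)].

Sat(full & busy) = {3, 4}
Sat(send & full) = {3}
Sat(EX (send & full)) = {s : some successor in {3}} = {2, 3}
E[(full & busy) U EX (send & full)]: least fixpoint, start Z0 = Sat(EX (send & full)) = {2, 3}, add states in Sat(full & busy) with some successor in Z. Z1 = {2, 3, 4}; fixed.
Sat(E[(full & busy) U EX (send & full)]) = {2, 3, 4}

{2, 3, 4}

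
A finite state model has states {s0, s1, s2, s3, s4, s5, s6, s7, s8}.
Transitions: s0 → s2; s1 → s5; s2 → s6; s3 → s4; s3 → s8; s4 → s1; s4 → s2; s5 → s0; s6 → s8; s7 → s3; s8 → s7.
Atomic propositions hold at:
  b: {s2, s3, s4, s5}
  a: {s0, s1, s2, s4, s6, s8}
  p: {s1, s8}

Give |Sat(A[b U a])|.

8

A[b U a]: least fixpoint, start Z0 = Sat(a) = {s0, s1, s2, s4, s6, s8}, add states in Sat(b) with every successor in Z. Z1 = {s0, s1, s2, s3, s4, s5, s6, s8}; fixed.
Sat(A[b U a]) = {s0, s1, s2, s3, s4, s5, s6, s8}
|Sat(A[b U a])| = |{s0, s1, s2, s3, s4, s5, s6, s8}| = 8.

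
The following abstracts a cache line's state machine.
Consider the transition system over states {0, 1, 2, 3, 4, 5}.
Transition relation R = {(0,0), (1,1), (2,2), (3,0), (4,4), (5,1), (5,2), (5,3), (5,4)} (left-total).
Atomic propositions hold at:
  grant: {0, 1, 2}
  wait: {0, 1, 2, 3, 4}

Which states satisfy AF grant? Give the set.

{0, 1, 2, 3}

AF grant: least fixpoint, start Z0 = {0, 1, 2}, add states with every successor in Z. Z1 = {0, 1, 2, 3}; fixed.
Sat(AF grant) = {0, 1, 2, 3}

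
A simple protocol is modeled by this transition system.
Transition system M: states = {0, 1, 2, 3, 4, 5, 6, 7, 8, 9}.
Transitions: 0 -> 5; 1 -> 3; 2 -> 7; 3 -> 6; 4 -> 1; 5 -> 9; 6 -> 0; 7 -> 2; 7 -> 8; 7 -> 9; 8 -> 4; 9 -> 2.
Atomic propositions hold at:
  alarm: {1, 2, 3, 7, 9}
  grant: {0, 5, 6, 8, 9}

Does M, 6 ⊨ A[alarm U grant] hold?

A[alarm U grant]: least fixpoint, start Z0 = Sat(grant) = {0, 5, 6, 8, 9}, add states in Sat(alarm) with every successor in Z. Z1 = {0, 3, 5, 6, 8, 9}; Z2 = {0, 1, 3, 5, 6, 8, 9}; fixed.
Sat(A[alarm U grant]) = {0, 1, 3, 5, 6, 8, 9}
6 ∈ Sat(A[alarm U grant]) = {0, 1, 3, 5, 6, 8, 9}, so the formula holds at 6.

Yes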